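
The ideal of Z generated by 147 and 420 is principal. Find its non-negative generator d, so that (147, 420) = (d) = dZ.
(147, 420) = (21); d = 21

In the PID Z, (a, b) is generated by gcd(a, b). Compute gcd(420, 147) with the extended Euclidean algorithm, tracking rows (r, s, t) with s·420 + t·147 = r:
  row A: (420, 1, 0)   [1·420 + 0·147 = 420]
  row B: (147, 0, 1)   [0·420 + 1·147 = 147]
  420 = 2·147 + 126   → row C = row A − 2·row B = (126, 1, −2)   [check: 1·420 − 2·147 = 126]
  147 = 1·126 + 21   → row D = row B − 1·row C = (21, −1, 3)   [check: −1·420 + 3·147 = 21]
  126 = 6·21 + 0   → remainder 0, stop. gcd = 21 (last nonzero row D).
So gcd(147, 420) = 21, with Bézout identity −1·420 + 3·147 = 21. Containment (⊇): the Bézout identity exhibits 21 as an element of (147, 420), giving (21) ⊆ (147, 420). Containment (⊆): since 21 | 147 and 21 | 420 (147 = 21·7, 420 = 21·20), every Z-linear combination of 147 and 420 is divisible by 21, so (147, 420) ⊆ (21). Therefore (147, 420) = (21), d = 21.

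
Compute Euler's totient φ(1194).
φ(1194) = 396

φ is multiplicative, with φ(p^e) = p^e − p^(e−1). Factorise 1194 = 2 · 3 · 199. Then
  φ(1194) = (2 − 1) · (3 − 1) · (199 − 1) = 1 · 2 · 198 = 396.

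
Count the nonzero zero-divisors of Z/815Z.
Z/815Z has 166 nonzero zero-divisors

In Z/815Z each nonzero element is either a unit (gcd with 815 is 1) or a zero-divisor (gcd > 1). The number of units is φ(815): factorise 815 = 5 · 163, so φ(815) = (5 − 1) · (163 − 1) = 4 · 162 = 648. The nonzero elements number 815 − 1 = 814. Hence the nonzero zero-divisors number 814 − 648 = 166.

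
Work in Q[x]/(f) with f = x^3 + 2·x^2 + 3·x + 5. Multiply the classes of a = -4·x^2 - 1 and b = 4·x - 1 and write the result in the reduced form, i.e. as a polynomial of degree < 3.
a · b ≡ 36·x^2 + 44·x + 81 (mod f(x))

First multiply in Q[x] without reducing: a · b = -16·x^3 + 4·x^2 - 4·x + 1. Now divide by f(x) = x^3 + 2·x^2 + 3·x + 5, eliminating the leading term at each step:
  leading term -16·x^3: subtract (-16)·f(x) = -16·x^3 - 32·x^2 - 48·x - 80, leaving 36·x^2 + 44·x + 81
The degree is now < 3, so this is the remainder. Hence a · b ≡ 36·x^2 + 44·x + 81 in Q[x]/(f).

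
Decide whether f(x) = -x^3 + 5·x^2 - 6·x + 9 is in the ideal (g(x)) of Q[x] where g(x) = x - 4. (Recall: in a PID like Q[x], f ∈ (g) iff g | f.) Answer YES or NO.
In Q[x] the ideal (g) consists of all multiples of g, so f ∈ (g) iff g | f, i.e. iff the remainder of f on division by g is 0. Divide f by g (g is monic, so eliminate the leading term of the running remainder at each step):
  leading term -x^3: subtract (-x^2)·g(x) = -x^3 + 4·x^2, leaving x^2 - 6·x + 9
  leading term x^2: subtract (x)·g(x) = x^2 - 4·x, leaving 9 - 2·x
  leading term -2·x: subtract (-2)·g(x) = 8 - 2·x, leaving 1
The remainder r(x) = 1 ≠ 0 (and deg r < deg g), so g ∤ f, i.e. f ∉ (g).

Final answer: NO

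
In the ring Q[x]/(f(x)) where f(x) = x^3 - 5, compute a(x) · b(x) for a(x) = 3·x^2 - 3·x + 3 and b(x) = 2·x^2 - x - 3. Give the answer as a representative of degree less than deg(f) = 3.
a · b ≡ 36·x - 54 (mod f(x))

First multiply in Q[x] without reducing: a · b = 6·x^4 - 9·x^3 + 6·x - 9. Now divide by f(x) = x^3 - 5, eliminating the leading term at each step:
  leading term 6·x^4: subtract (6·x)·f(x) = 6·x^4 - 30·x, leaving -9·x^3 + 36·x - 9
  leading term -9·x^3: subtract (-9)·f(x) = 45 - 9·x^3, leaving 36·x - 54
The degree is now < 3, so this is the remainder. Hence a · b ≡ 36·x - 54 in Q[x]/(f).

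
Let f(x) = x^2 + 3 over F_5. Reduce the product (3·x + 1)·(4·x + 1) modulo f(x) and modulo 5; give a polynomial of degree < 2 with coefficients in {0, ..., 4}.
a · b ≡ 2·x (mod f(x))

Multiply as integer polynomials: a · b = 12·x^2 + 7·x + 1. Reducing coefficients mod 5: a · b ≡ 2·x^2 + 2·x + 1. Now divide by f(x) = x^2 + 3 in F_5[x], eliminating the leading term at each step:
  leading term 2·x^2: subtract (2)·f(x) = 2·x^2 + 1, leaving 2·x (coefficients mod 5)
The degree is now < 2, so this is the remainder. Hence a · b ≡ 2·x in F_5[x]/(f).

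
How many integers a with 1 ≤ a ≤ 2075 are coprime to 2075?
1640

The number of a ∈ {1, ..., 2075} with gcd(a, 2075) = 1 is by definition Euler's totient φ(2075). φ is multiplicative, with φ(p^e) = p^e − p^(e−1). Factorise 2075 = 5^2 · 83. Then
  φ(2075) = (5^2 − 5^1) · (83 − 1) = 20 · 82 = 1640.
So there are 1640 such integers.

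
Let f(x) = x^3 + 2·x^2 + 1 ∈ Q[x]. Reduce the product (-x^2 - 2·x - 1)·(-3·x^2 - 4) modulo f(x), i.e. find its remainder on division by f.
a · b ≡ 7·x^2 + 5·x + 4 (mod f(x))

First multiply in Q[x] without reducing: a · b = 3·x^4 + 6·x^3 + 7·x^2 + 8·x + 4. Now divide by f(x) = x^3 + 2·x^2 + 1, eliminating the leading term at each step:
  leading term 3·x^4: subtract (3·x)·f(x) = 3·x^4 + 6·x^3 + 3·x, leaving 7·x^2 + 5·x + 4
The degree is now < 3, so this is the remainder. Hence a · b ≡ 7·x^2 + 5·x + 4 in Q[x]/(f).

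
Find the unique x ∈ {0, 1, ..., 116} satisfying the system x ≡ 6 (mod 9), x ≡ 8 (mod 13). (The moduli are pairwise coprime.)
x ≡ 60 (mod 117); the representative in [0, 117) is 60

The moduli 9, 13 are pairwise coprime, so by the CRT there is a unique solution mod 9·13 = 117.
Solve by successive substitution. Start with x ≡ 6 (mod 9).
  Combine with x ≡ 8 (mod 13): write x = 6 + 9·t and require 6 + 9·t ≡ 8 (mod 13), i.e. 9·t ≡ 8 − 6 ≡ 2 (mod 13). Since 9^(−1) ≡ 3 (mod 13), t ≡ 3·2 ≡ 6 (mod 13). So x ≡ 6 + 9·6 = 60 (mod 117).
Unique solution in [0, 117): x = 60.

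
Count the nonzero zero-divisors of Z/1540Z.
Z/1540Z has 1059 nonzero zero-divisors

In Z/1540Z each nonzero element is either a unit (gcd with 1540 is 1) or a zero-divisor (gcd > 1). The number of units is φ(1540): factorise 1540 = 2^2 · 5 · 7 · 11, so φ(1540) = (2^2 − 2^1) · (5 − 1) · (7 − 1) · (11 − 1) = 2 · 4 · 6 · 10 = 480. The nonzero elements number 1540 − 1 = 1539. Hence the nonzero zero-divisors number 1539 − 480 = 1059.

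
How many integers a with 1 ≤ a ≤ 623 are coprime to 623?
528

The number of a ∈ {1, ..., 623} with gcd(a, 623) = 1 is by definition Euler's totient φ(623). φ is multiplicative, with φ(p^e) = p^e − p^(e−1). Factorise 623 = 7 · 89. Then
  φ(623) = (7 − 1) · (89 − 1) = 6 · 88 = 528.
So there are 528 such integers.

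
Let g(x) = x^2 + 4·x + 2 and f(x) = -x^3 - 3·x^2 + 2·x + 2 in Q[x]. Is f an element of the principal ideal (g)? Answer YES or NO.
YES

In Q[x] the ideal (g) consists of all multiples of g, so f ∈ (g) iff g | f, i.e. iff the remainder of f on division by g is 0. Divide f by g (g is monic, so eliminate the leading term of the running remainder at each step):
  leading term -x^3: subtract (-x)·g(x) = -x^3 - 4·x^2 - 2·x, leaving x^2 + 4·x + 2
  leading term x^2: subtract (1)·g(x) = x^2 + 4·x + 2, leaving 0
The remainder is 0, so f(x) = g(x) · h(x) with h(x) = 1 - x. Hence g | f, i.e. f ∈ (g).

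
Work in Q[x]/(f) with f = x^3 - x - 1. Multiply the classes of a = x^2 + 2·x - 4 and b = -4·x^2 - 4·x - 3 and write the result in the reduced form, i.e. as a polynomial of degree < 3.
First multiply in Q[x] without reducing: a · b = -4·x^4 - 12·x^3 + 5·x^2 + 10·x + 12. Now divide by f(x) = x^3 - x - 1, eliminating the leading term at each step:
  leading term -4·x^4: subtract (-4·x)·f(x) = -4·x^4 + 4·x^2 + 4·x, leaving -12·x^3 + x^2 + 6·x + 12
  leading term -12·x^3: subtract (-12)·f(x) = -12·x^3 + 12·x + 12, leaving x^2 - 6·x
The degree is now < 3, so this is the remainder. Hence a · b ≡ x^2 - 6·x in Q[x]/(f).

Final answer: a · b ≡ x^2 - 6·x (mod f(x))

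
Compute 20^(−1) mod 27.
Apply the extended Euclidean algorithm to (27, 20), tracking rows (r, s, t) with s·27 + t·20 = r. Each division r_prev = q·r_cur + r_new produces the new row as (previous row) − q·(current row):
  row A: (27, 1, 0)   [1·27 + 0·20 = 27]
  row B: (20, 0, 1)   [0·27 + 1·20 = 20]
  27 = 1·20 + 7   → row C = row A − 1·row B = (7, 1, −1)   [check: 1·27 − 1·20 = 7]
  20 = 2·7 + 6   → row D = row B − 2·row C = (6, −2, 3)   [check: −2·27 + 3·20 = 6]
  7 = 1·6 + 1   → row E = row C − 1·row D = (1, 3, −4)   [check: 3·27 − 4·20 = 1]
  6 = 6·1 + 0   → remainder 0, stop. gcd = 1 (last nonzero row E).
The gcd is 1, so 20 is invertible mod 27. The last nonzero row gives 3·27 − 4·20 = 1, so t = −4. So 20^(−1) ≡ −4 ≡ 23 (mod 27). Verify: 20 · 23 = 460 ≡ 1 (mod 27). ✓

Final answer: 20^(−1) ≡ 23 (mod 27)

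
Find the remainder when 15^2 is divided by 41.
Use repeated squaring. Binary(2) = 10. Walk through the bits of the exponent 2 left-to-right: at each bit after the leading one, square the running value, then multiply by 15 if the bit is 1 (always reducing mod 41):
  bit 1 = 1 (leading): start with 15.
  bit 2 = 0: square 15^2 = 225 ≡ 20 (mod 41).
Final value: 15^2 ≡ 20 (mod 41).

Final answer: 20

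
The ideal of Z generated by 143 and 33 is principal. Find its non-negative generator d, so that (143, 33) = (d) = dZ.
(143, 33) = (11); d = 11

In the PID Z, (a, b) is generated by gcd(a, b). Compute gcd(143, 33) with the extended Euclidean algorithm, tracking rows (r, s, t) with s·143 + t·33 = r:
  row A: (143, 1, 0)   [1·143 + 0·33 = 143]
  row B: (33, 0, 1)   [0·143 + 1·33 = 33]
  143 = 4·33 + 11   → row C = row A − 4·row B = (11, 1, −4)   [check: 1·143 − 4·33 = 11]
  33 = 3·11 + 0   → remainder 0, stop. gcd = 11 (last nonzero row C).
So gcd(143, 33) = 11, with Bézout identity 1·143 − 4·33 = 11. Containment (⊇): the Bézout identity exhibits 11 as an element of (143, 33), giving (11) ⊆ (143, 33). Containment (⊆): since 11 | 143 and 11 | 33 (143 = 11·13, 33 = 11·3), every Z-linear combination of 143 and 33 is divisible by 11, so (143, 33) ⊆ (11). Therefore (143, 33) = (11), d = 11.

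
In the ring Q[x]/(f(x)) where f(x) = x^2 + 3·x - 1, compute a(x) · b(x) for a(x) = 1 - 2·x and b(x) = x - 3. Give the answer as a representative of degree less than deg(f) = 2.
First multiply in Q[x] without reducing: a · b = -2·x^2 + 7·x - 3. Now divide by f(x) = x^2 + 3·x - 1, eliminating the leading term at each step:
  leading term -2·x^2: subtract (-2)·f(x) = -2·x^2 - 6·x + 2, leaving 13·x - 5
The degree is now < 2, so this is the remainder. Hence a · b ≡ 13·x - 5 in Q[x]/(f).

Final answer: a · b ≡ 13·x - 5 (mod f(x))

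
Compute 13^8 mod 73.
32

Use repeated squaring. Binary(8) = 1000. Walk through the bits of the exponent 8 left-to-right: at each bit after the leading one, square the running value, then multiply by 13 if the bit is 1 (always reducing mod 73):
  bit 1 = 1 (leading): start with 13.
  bit 2 = 0: square 13^2 = 169 ≡ 23 (mod 73).
  bit 3 = 0: square 23^2 = 529 ≡ 18 (mod 73).
  bit 4 = 0: square 18^2 = 324 ≡ 32 (mod 73).
Final value: 13^8 ≡ 32 (mod 73).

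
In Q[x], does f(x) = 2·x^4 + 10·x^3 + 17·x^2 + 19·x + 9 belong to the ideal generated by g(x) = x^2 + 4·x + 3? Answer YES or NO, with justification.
NO

In Q[x] the ideal (g) consists of all multiples of g, so f ∈ (g) iff g | f, i.e. iff the remainder of f on division by g is 0. Divide f by g (g is monic, so eliminate the leading term of the running remainder at each step):
  leading term 2·x^4: subtract (2·x^2)·g(x) = 2·x^4 + 8·x^3 + 6·x^2, leaving 2·x^3 + 11·x^2 + 19·x + 9
  leading term 2·x^3: subtract (2·x)·g(x) = 2·x^3 + 8·x^2 + 6·x, leaving 3·x^2 + 13·x + 9
  leading term 3·x^2: subtract (3)·g(x) = 3·x^2 + 12·x + 9, leaving x
The remainder r(x) = x ≠ 0 (and deg r < deg g), so g ∤ f, i.e. f ∉ (g).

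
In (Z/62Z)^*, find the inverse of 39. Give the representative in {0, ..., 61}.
Apply the extended Euclidean algorithm to (62, 39), tracking rows (r, s, t) with s·62 + t·39 = r. Each division r_prev = q·r_cur + r_new produces the new row as (previous row) − q·(current row):
  row A: (62, 1, 0)   [1·62 + 0·39 = 62]
  row B: (39, 0, 1)   [0·62 + 1·39 = 39]
  62 = 1·39 + 23   → row C = row A − 1·row B = (23, 1, −1)   [check: 1·62 − 1·39 = 23]
  39 = 1·23 + 16   → row D = row B − 1·row C = (16, −1, 2)   [check: −1·62 + 2·39 = 16]
  23 = 1·16 + 7   → row E = row C − 1·row D = (7, 2, −3)   [check: 2·62 − 3·39 = 7]
  16 = 2·7 + 2   → row F = row D − 2·row E = (2, −5, 8)   [check: −5·62 + 8·39 = 2]
  7 = 3·2 + 1   → row G = row E − 3·row F = (1, 17, −27)   [check: 17·62 − 27·39 = 1]
  2 = 2·1 + 0   → remainder 0, stop. gcd = 1 (last nonzero row G).
The gcd is 1, so 39 is invertible mod 62. The last nonzero row gives 17·62 − 27·39 = 1, so t = −27. So 39^(−1) ≡ −27 ≡ 35 (mod 62). Verify: 39 · 35 = 1365 ≡ 1 (mod 62). ✓

Final answer: 39^(−1) ≡ 35 (mod 62)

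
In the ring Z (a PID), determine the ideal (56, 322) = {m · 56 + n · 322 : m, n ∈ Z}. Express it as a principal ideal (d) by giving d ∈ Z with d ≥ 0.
(56, 322) = (14); d = 14

In the PID Z, (a, b) is generated by gcd(a, b). Compute gcd(322, 56) with the extended Euclidean algorithm, tracking rows (r, s, t) with s·322 + t·56 = r:
  row A: (322, 1, 0)   [1·322 + 0·56 = 322]
  row B: (56, 0, 1)   [0·322 + 1·56 = 56]
  322 = 5·56 + 42   → row C = row A − 5·row B = (42, 1, −5)   [check: 1·322 − 5·56 = 42]
  56 = 1·42 + 14   → row D = row B − 1·row C = (14, −1, 6)   [check: −1·322 + 6·56 = 14]
  42 = 3·14 + 0   → remainder 0, stop. gcd = 14 (last nonzero row D).
So gcd(56, 322) = 14, with Bézout identity −1·322 + 6·56 = 14. Containment (⊇): the Bézout identity exhibits 14 as an element of (56, 322), giving (14) ⊆ (56, 322). Containment (⊆): since 14 | 56 and 14 | 322 (56 = 14·4, 322 = 14·23), every Z-linear combination of 56 and 322 is divisible by 14, so (56, 322) ⊆ (14). Therefore (56, 322) = (14), d = 14.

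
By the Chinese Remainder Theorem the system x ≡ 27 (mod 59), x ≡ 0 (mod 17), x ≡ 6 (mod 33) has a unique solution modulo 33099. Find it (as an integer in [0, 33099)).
x ≡ 204 (mod 33099); the representative in [0, 33099) is 204

The moduli 59, 17, 33 are pairwise coprime, so by the CRT there is a unique solution mod 59·17·33 = 33099.
Solve by successive substitution. Start with x ≡ 27 (mod 59).
  Combine with x ≡ 0 (mod 17): write x = 27 + 59·t and require 27 + 59·t ≡ 0 (mod 17), i.e. 59·t ≡ 0 − 27 ≡ 7 (mod 17). Since 59^(−1) ≡ 15 (mod 17) (59 ≡ 8 (mod 17)), t ≡ 15·7 ≡ 3 (mod 17). So x ≡ 27 + 59·3 = 204 (mod 1003).
  Combine with x ≡ 6 (mod 33): write x = 204 + 1003·t and require 204 + 1003·t ≡ 6 (mod 33), i.e. 1003·t ≡ 6 − 204 ≡ 0 (mod 33). Since 1003^(−1) ≡ 28 (mod 33) (1003 ≡ 13 (mod 33)), t ≡ 28·0 ≡ 0 (mod 33). So x ≡ 204 + 1003·0 = 204 (mod 33099).
Unique solution in [0, 33099): x = 204.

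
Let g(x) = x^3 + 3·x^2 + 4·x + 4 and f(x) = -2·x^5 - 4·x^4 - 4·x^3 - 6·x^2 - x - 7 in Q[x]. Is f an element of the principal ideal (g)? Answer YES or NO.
NO

In Q[x] the ideal (g) consists of all multiples of g, so f ∈ (g) iff g | f, i.e. iff the remainder of f on division by g is 0. Divide f by g (g is monic, so eliminate the leading term of the running remainder at each step):
  leading term -2·x^5: subtract (-2·x^2)·g(x) = -2·x^5 - 6·x^4 - 8·x^3 - 8·x^2, leaving 2·x^4 + 4·x^3 + 2·x^2 - x - 7
  leading term 2·x^4: subtract (2·x)·g(x) = 2·x^4 + 6·x^3 + 8·x^2 + 8·x, leaving -2·x^3 - 6·x^2 - 9·x - 7
  leading term -2·x^3: subtract (-2)·g(x) = -2·x^3 - 6·x^2 - 8·x - 8, leaving 1 - x
The remainder r(x) = 1 - x ≠ 0 (and deg r < deg g), so g ∤ f, i.e. f ∉ (g).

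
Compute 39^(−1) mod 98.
39^(−1) ≡ 93 (mod 98)

Apply the extended Euclidean algorithm to (98, 39), tracking rows (r, s, t) with s·98 + t·39 = r. Each division r_prev = q·r_cur + r_new produces the new row as (previous row) − q·(current row):
  row A: (98, 1, 0)   [1·98 + 0·39 = 98]
  row B: (39, 0, 1)   [0·98 + 1·39 = 39]
  98 = 2·39 + 20   → row C = row A − 2·row B = (20, 1, −2)   [check: 1·98 − 2·39 = 20]
  39 = 1·20 + 19   → row D = row B − 1·row C = (19, −1, 3)   [check: −1·98 + 3·39 = 19]
  20 = 1·19 + 1   → row E = row C − 1·row D = (1, 2, −5)   [check: 2·98 − 5·39 = 1]
  19 = 19·1 + 0   → remainder 0, stop. gcd = 1 (last nonzero row E).
The gcd is 1, so 39 is invertible mod 98. The last nonzero row gives 2·98 − 5·39 = 1, so t = −5. So 39^(−1) ≡ −5 ≡ 93 (mod 98). Verify: 39 · 93 = 3627 ≡ 1 (mod 98). ✓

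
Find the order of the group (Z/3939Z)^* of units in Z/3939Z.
|(Z/3939Z)^*| = 2400

(Z/3939Z)^* consists of the classes a with gcd(a, 3939) = 1, so its order is φ(3939). φ is multiplicative, with φ(p^e) = p^e − p^(e−1). Factorise 3939 = 3 · 13 · 101. Then
  φ(3939) = (3 − 1) · (13 − 1) · (101 − 1) = 2 · 12 · 100 = 2400.
Thus |(Z/3939Z)^*| = 2400.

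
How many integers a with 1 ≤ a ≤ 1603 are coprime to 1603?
1368

The number of a ∈ {1, ..., 1603} with gcd(a, 1603) = 1 is by definition Euler's totient φ(1603). φ is multiplicative, with φ(p^e) = p^e − p^(e−1). Factorise 1603 = 7 · 229. Then
  φ(1603) = (7 − 1) · (229 − 1) = 6 · 228 = 1368.
So there are 1368 such integers.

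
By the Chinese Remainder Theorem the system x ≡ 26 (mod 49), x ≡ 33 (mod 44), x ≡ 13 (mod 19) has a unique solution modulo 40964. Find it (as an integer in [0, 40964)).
The moduli 49, 44, 19 are pairwise coprime, so by the CRT there is a unique solution mod 49·44·19 = 40964.
Solve by successive substitution. Start with x ≡ 26 (mod 49).
  Combine with x ≡ 33 (mod 44): write x = 26 + 49·t and require 26 + 49·t ≡ 33 (mod 44), i.e. 49·t ≡ 33 − 26 ≡ 7 (mod 44). Since 49^(−1) ≡ 9 (mod 44) (49 ≡ 5 (mod 44)), t ≡ 9·7 ≡ 19 (mod 44). So x ≡ 26 + 49·19 = 957 (mod 2156).
  Combine with x ≡ 13 (mod 19): write x = 957 + 2156·t and require 957 + 2156·t ≡ 13 (mod 19), i.e. 2156·t ≡ 13 − 957 ≡ 6 (mod 19). Since 2156^(−1) ≡ 17 (mod 19) (2156 ≡ 9 (mod 19)), t ≡ 17·6 ≡ 7 (mod 19). So x ≡ 957 + 2156·7 = 16049 (mod 40964).
Unique solution in [0, 40964): x = 16049.

Final answer: x ≡ 16049 (mod 40964); the representative in [0, 40964) is 16049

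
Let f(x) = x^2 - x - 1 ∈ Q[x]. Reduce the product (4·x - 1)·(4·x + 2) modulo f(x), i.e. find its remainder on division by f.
First multiply in Q[x] without reducing: a · b = 16·x^2 + 4·x - 2. Now divide by f(x) = x^2 - x - 1, eliminating the leading term at each step:
  leading term 16·x^2: subtract (16)·f(x) = 16·x^2 - 16·x - 16, leaving 20·x + 14
The degree is now < 2, so this is the remainder. Hence a · b ≡ 20·x + 14 in Q[x]/(f).

Final answer: a · b ≡ 20·x + 14 (mod f(x))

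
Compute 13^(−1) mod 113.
Apply the extended Euclidean algorithm to (113, 13), tracking rows (r, s, t) with s·113 + t·13 = r. Each division r_prev = q·r_cur + r_new produces the new row as (previous row) − q·(current row):
  row A: (113, 1, 0)   [1·113 + 0·13 = 113]
  row B: (13, 0, 1)   [0·113 + 1·13 = 13]
  113 = 8·13 + 9   → row C = row A − 8·row B = (9, 1, −8)   [check: 1·113 − 8·13 = 9]
  13 = 1·9 + 4   → row D = row B − 1·row C = (4, −1, 9)   [check: −1·113 + 9·13 = 4]
  9 = 2·4 + 1   → row E = row C − 2·row D = (1, 3, −26)   [check: 3·113 − 26·13 = 1]
  4 = 4·1 + 0   → remainder 0, stop. gcd = 1 (last nonzero row E).
The gcd is 1, so 13 is invertible mod 113. The last nonzero row gives 3·113 − 26·13 = 1, so t = −26. So 13^(−1) ≡ −26 ≡ 87 (mod 113). Verify: 13 · 87 = 1131 ≡ 1 (mod 113). ✓

Final answer: 13^(−1) ≡ 87 (mod 113)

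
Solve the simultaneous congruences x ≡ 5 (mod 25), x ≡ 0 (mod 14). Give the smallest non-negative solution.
The moduli 25, 14 are pairwise coprime, so by the CRT there is a unique solution mod 25·14 = 350.
Solve by successive substitution. Start with x ≡ 5 (mod 25).
  Combine with x ≡ 0 (mod 14): write x = 5 + 25·t and require 5 + 25·t ≡ 0 (mod 14), i.e. 25·t ≡ 0 − 5 ≡ 9 (mod 14). Since 25^(−1) ≡ 9 (mod 14) (25 ≡ 11 (mod 14)), t ≡ 9·9 ≡ 11 (mod 14). So x ≡ 5 + 25·11 = 280 (mod 350).
Unique solution in [0, 350): x = 280.

Final answer: x ≡ 280 (mod 350); the representative in [0, 350) is 280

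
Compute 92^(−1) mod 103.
Apply the extended Euclidean algorithm to (103, 92), tracking rows (r, s, t) with s·103 + t·92 = r. Each division r_prev = q·r_cur + r_new produces the new row as (previous row) − q·(current row):
  row A: (103, 1, 0)   [1·103 + 0·92 = 103]
  row B: (92, 0, 1)   [0·103 + 1·92 = 92]
  103 = 1·92 + 11   → row C = row A − 1·row B = (11, 1, −1)   [check: 1·103 − 1·92 = 11]
  92 = 8·11 + 4   → row D = row B − 8·row C = (4, −8, 9)   [check: −8·103 + 9·92 = 4]
  11 = 2·4 + 3   → row E = row C − 2·row D = (3, 17, −19)   [check: 17·103 − 19·92 = 3]
  4 = 1·3 + 1   → row F = row D − 1·row E = (1, −25, 28)   [check: −25·103 + 28·92 = 1]
  3 = 3·1 + 0   → remainder 0, stop. gcd = 1 (last nonzero row F).
The gcd is 1, so 92 is invertible mod 103. The last nonzero row gives −25·103 + 28·92 = 1, so t = 28. So 92^(−1) ≡ 28 (mod 103). Verify: 92 · 28 = 2576 ≡ 1 (mod 103). ✓

Final answer: 92^(−1) ≡ 28 (mod 103)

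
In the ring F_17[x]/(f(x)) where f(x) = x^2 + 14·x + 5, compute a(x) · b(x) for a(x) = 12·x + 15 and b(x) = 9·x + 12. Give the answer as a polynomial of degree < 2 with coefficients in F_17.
Multiply as integer polynomials: a · b = 108·x^2 + 279·x + 180. Reducing coefficients mod 17: a · b ≡ 6·x^2 + 7·x + 10. Now divide by f(x) = x^2 + 14·x + 5 in F_17[x], eliminating the leading term at each step:
  leading term 6·x^2: subtract (6)·f(x) = 6·x^2 + 16·x + 13, leaving 8·x + 14 (coefficients mod 17)
The degree is now < 2, so this is the remainder. Hence a · b ≡ 8·x + 14 in F_17[x]/(f).

Final answer: a · b ≡ 8·x + 14 (mod f(x))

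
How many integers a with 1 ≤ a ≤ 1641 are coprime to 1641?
The number of a ∈ {1, ..., 1641} with gcd(a, 1641) = 1 is by definition Euler's totient φ(1641). φ is multiplicative, with φ(p^e) = p^e − p^(e−1). Factorise 1641 = 3 · 547. Then
  φ(1641) = (3 − 1) · (547 − 1) = 2 · 546 = 1092.
So there are 1092 such integers.

Final answer: 1092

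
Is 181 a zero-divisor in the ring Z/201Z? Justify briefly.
gcd(181, 201) = 1, so 181 is a unit in Z/201Z (it has a multiplicative inverse). A unit cannot be a zero-divisor: if 181·b ≡ 0 then multiplying both sides by 181^(−1) gives b ≡ 0. So 181 is not a zero-divisor.

Final answer: NO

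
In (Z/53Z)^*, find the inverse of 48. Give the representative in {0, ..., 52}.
Apply the extended Euclidean algorithm to (53, 48), tracking rows (r, s, t) with s·53 + t·48 = r. Each division r_prev = q·r_cur + r_new produces the new row as (previous row) − q·(current row):
  row A: (53, 1, 0)   [1·53 + 0·48 = 53]
  row B: (48, 0, 1)   [0·53 + 1·48 = 48]
  53 = 1·48 + 5   → row C = row A − 1·row B = (5, 1, −1)   [check: 1·53 − 1·48 = 5]
  48 = 9·5 + 3   → row D = row B − 9·row C = (3, −9, 10)   [check: −9·53 + 10·48 = 3]
  5 = 1·3 + 2   → row E = row C − 1·row D = (2, 10, −11)   [check: 10·53 − 11·48 = 2]
  3 = 1·2 + 1   → row F = row D − 1·row E = (1, −19, 21)   [check: −19·53 + 21·48 = 1]
  2 = 2·1 + 0   → remainder 0, stop. gcd = 1 (last nonzero row F).
The gcd is 1, so 48 is invertible mod 53. The last nonzero row gives −19·53 + 21·48 = 1, so t = 21. So 48^(−1) ≡ 21 (mod 53). Verify: 48 · 21 = 1008 ≡ 1 (mod 53). ✓

Final answer: 48^(−1) ≡ 21 (mod 53)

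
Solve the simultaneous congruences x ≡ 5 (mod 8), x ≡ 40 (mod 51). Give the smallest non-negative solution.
The moduli 8, 51 are pairwise coprime, so by the CRT there is a unique solution mod 8·51 = 408.
Solve by successive substitution. Start with x ≡ 5 (mod 8).
  Combine with x ≡ 40 (mod 51): write x = 5 + 8·t and require 5 + 8·t ≡ 40 (mod 51), i.e. 8·t ≡ 40 − 5 ≡ 35 (mod 51). Since 8^(−1) ≡ 32 (mod 51), t ≡ 32·35 ≡ 49 (mod 51). So x ≡ 5 + 8·49 = 397 (mod 408).
Unique solution in [0, 408): x = 397.

Final answer: x ≡ 397 (mod 408); the representative in [0, 408) is 397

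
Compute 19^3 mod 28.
27

Use repeated squaring. Binary(3) = 11. Walk through the bits of the exponent 3 left-to-right: at each bit after the leading one, square the running value, then multiply by 19 if the bit is 1 (always reducing mod 28):
  bit 1 = 1 (leading): start with 19.
  bit 2 = 1: square 19^2 = 361 ≡ 25; bit is 1, so multiply 25·19 = 475 ≡ 27 (mod 28).
Final value: 19^3 ≡ 27 (mod 28).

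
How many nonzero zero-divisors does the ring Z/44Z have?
In Z/44Z each nonzero element is either a unit (gcd with 44 is 1) or a zero-divisor (gcd > 1). The number of units is φ(44): factorise 44 = 2^2 · 11, so φ(44) = (2^2 − 2^1) · (11 − 1) = 2 · 10 = 20. The nonzero elements number 44 − 1 = 43. Hence the nonzero zero-divisors number 43 − 20 = 23.

Final answer: Z/44Z has 23 nonzero zero-divisors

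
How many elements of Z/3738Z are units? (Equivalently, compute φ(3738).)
Z/3738Z has φ(3738) = 1056 units

An element a ∈ Z/3738Z is a unit iff gcd(a, 3738) = 1, so the number of units is φ(3738). φ is multiplicative, with φ(p^e) = p^e − p^(e−1). Factorise 3738 = 2 · 3 · 7 · 89. Then
  φ(3738) = (2 − 1) · (3 − 1) · (7 − 1) · (89 − 1) = 1 · 2 · 6 · 88 = 1056.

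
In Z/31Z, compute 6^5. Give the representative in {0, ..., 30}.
26

Use repeated squaring. Binary(5) = 101. Walk through the bits of the exponent 5 left-to-right: at each bit after the leading one, square the running value, then multiply by 6 if the bit is 1 (always reducing mod 31):
  bit 1 = 1 (leading): start with 6.
  bit 2 = 0: square 6^2 = 36 ≡ 5 (mod 31).
  bit 3 = 1: square 5^2 = 25; bit is 1, so multiply 25·6 = 150 ≡ 26 (mod 31).
Final value: 6^5 ≡ 26 (mod 31).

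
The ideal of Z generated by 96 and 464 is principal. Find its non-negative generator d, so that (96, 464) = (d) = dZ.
(96, 464) = (16); d = 16

In the PID Z, (a, b) is generated by gcd(a, b). Compute gcd(464, 96) with the extended Euclidean algorithm, tracking rows (r, s, t) with s·464 + t·96 = r:
  row A: (464, 1, 0)   [1·464 + 0·96 = 464]
  row B: (96, 0, 1)   [0·464 + 1·96 = 96]
  464 = 4·96 + 80   → row C = row A − 4·row B = (80, 1, −4)   [check: 1·464 − 4·96 = 80]
  96 = 1·80 + 16   → row D = row B − 1·row C = (16, −1, 5)   [check: −1·464 + 5·96 = 16]
  80 = 5·16 + 0   → remainder 0, stop. gcd = 16 (last nonzero row D).
So gcd(96, 464) = 16, with Bézout identity −1·464 + 5·96 = 16. Containment (⊇): the Bézout identity exhibits 16 as an element of (96, 464), giving (16) ⊆ (96, 464). Containment (⊆): since 16 | 96 and 16 | 464 (96 = 16·6, 464 = 16·29), every Z-linear combination of 96 and 464 is divisible by 16, so (96, 464) ⊆ (16). Therefore (96, 464) = (16), d = 16.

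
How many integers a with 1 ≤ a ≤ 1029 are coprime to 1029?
588

The number of a ∈ {1, ..., 1029} with gcd(a, 1029) = 1 is by definition Euler's totient φ(1029). φ is multiplicative, with φ(p^e) = p^e − p^(e−1). Factorise 1029 = 3 · 7^3. Then
  φ(1029) = (3 − 1) · (7^3 − 7^2) = 2 · 294 = 588.
So there are 588 such integers.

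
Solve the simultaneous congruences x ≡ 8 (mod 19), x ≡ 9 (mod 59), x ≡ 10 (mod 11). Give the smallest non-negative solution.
The moduli 19, 59, 11 are pairwise coprime, so by the CRT there is a unique solution mod 19·59·11 = 12331.
Solve by successive substitution. Start with x ≡ 8 (mod 19).
  Combine with x ≡ 9 (mod 59): write x = 8 + 19·t and require 8 + 19·t ≡ 9 (mod 59), i.e. 19·t ≡ 9 − 8 ≡ 1 (mod 59). Since 19^(−1) ≡ 28 (mod 59), t ≡ 28·1 ≡ 28 (mod 59). So x ≡ 8 + 19·28 = 540 (mod 1121).
  Combine with x ≡ 10 (mod 11): write x = 540 + 1121·t and require 540 + 1121·t ≡ 10 (mod 11), i.e. 1121·t ≡ 10 − 540 ≡ 9 (mod 11). Since 1121^(−1) ≡ 10 (mod 11) (1121 ≡ 10 (mod 11)), t ≡ 10·9 ≡ 2 (mod 11). So x ≡ 540 + 1121·2 = 2782 (mod 12331).
Unique solution in [0, 12331): x = 2782.

Final answer: x ≡ 2782 (mod 12331); the representative in [0, 12331) is 2782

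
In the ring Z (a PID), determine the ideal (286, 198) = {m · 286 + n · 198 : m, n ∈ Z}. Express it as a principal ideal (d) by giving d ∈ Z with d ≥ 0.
In the PID Z, (a, b) is generated by gcd(a, b). Compute gcd(286, 198) with the extended Euclidean algorithm, tracking rows (r, s, t) with s·286 + t·198 = r:
  row A: (286, 1, 0)   [1·286 + 0·198 = 286]
  row B: (198, 0, 1)   [0·286 + 1·198 = 198]
  286 = 1·198 + 88   → row C = row A − 1·row B = (88, 1, −1)   [check: 1·286 − 1·198 = 88]
  198 = 2·88 + 22   → row D = row B − 2·row C = (22, −2, 3)   [check: −2·286 + 3·198 = 22]
  88 = 4·22 + 0   → remainder 0, stop. gcd = 22 (last nonzero row D).
So gcd(286, 198) = 22, with Bézout identity −2·286 + 3·198 = 22. Containment (⊇): the Bézout identity exhibits 22 as an element of (286, 198), giving (22) ⊆ (286, 198). Containment (⊆): since 22 | 286 and 22 | 198 (286 = 22·13, 198 = 22·9), every Z-linear combination of 286 and 198 is divisible by 22, so (286, 198) ⊆ (22). Therefore (286, 198) = (22), d = 22.

Final answer: (286, 198) = (22); d = 22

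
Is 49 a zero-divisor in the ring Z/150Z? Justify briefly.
NO

gcd(49, 150) = 1, so 49 is a unit in Z/150Z (it has a multiplicative inverse). A unit cannot be a zero-divisor: if 49·b ≡ 0 then multiplying both sides by 49^(−1) gives b ≡ 0. So 49 is not a zero-divisor.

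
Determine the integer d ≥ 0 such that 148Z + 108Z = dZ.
(148, 108) = (4); d = 4

In the PID Z, (a, b) is generated by gcd(a, b). Compute gcd(148, 108) with the extended Euclidean algorithm, tracking rows (r, s, t) with s·148 + t·108 = r:
  row A: (148, 1, 0)   [1·148 + 0·108 = 148]
  row B: (108, 0, 1)   [0·148 + 1·108 = 108]
  148 = 1·108 + 40   → row C = row A − 1·row B = (40, 1, −1)   [check: 1·148 − 1·108 = 40]
  108 = 2·40 + 28   → row D = row B − 2·row C = (28, −2, 3)   [check: −2·148 + 3·108 = 28]
  40 = 1·28 + 12   → row E = row C − 1·row D = (12, 3, −4)   [check: 3·148 − 4·108 = 12]
  28 = 2·12 + 4   → row F = row D − 2·row E = (4, −8, 11)   [check: −8·148 + 11·108 = 4]
  12 = 3·4 + 0   → remainder 0, stop. gcd = 4 (last nonzero row F).
So gcd(148, 108) = 4, with Bézout identity −8·148 + 11·108 = 4. Containment (⊇): the Bézout identity exhibits 4 as an element of (148, 108), giving (4) ⊆ (148, 108). Containment (⊆): since 4 | 148 and 4 | 108 (148 = 4·37, 108 = 4·27), every Z-linear combination of 148 and 108 is divisible by 4, so (148, 108) ⊆ (4). Therefore (148, 108) = (4), d = 4.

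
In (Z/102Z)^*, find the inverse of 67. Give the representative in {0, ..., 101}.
67^(−1) ≡ 67 (mod 102)

Apply the extended Euclidean algorithm to (102, 67), tracking rows (r, s, t) with s·102 + t·67 = r. Each division r_prev = q·r_cur + r_new produces the new row as (previous row) − q·(current row):
  row A: (102, 1, 0)   [1·102 + 0·67 = 102]
  row B: (67, 0, 1)   [0·102 + 1·67 = 67]
  102 = 1·67 + 35   → row C = row A − 1·row B = (35, 1, −1)   [check: 1·102 − 1·67 = 35]
  67 = 1·35 + 32   → row D = row B − 1·row C = (32, −1, 2)   [check: −1·102 + 2·67 = 32]
  35 = 1·32 + 3   → row E = row C − 1·row D = (3, 2, −3)   [check: 2·102 − 3·67 = 3]
  32 = 10·3 + 2   → row F = row D − 10·row E = (2, −21, 32)   [check: −21·102 + 32·67 = 2]
  3 = 1·2 + 1   → row G = row E − 1·row F = (1, 23, −35)   [check: 23·102 − 35·67 = 1]
  2 = 2·1 + 0   → remainder 0, stop. gcd = 1 (last nonzero row G).
The gcd is 1, so 67 is invertible mod 102. The last nonzero row gives 23·102 − 35·67 = 1, so t = −35. So 67^(−1) ≡ −35 ≡ 67 (mod 102). Verify: 67 · 67 = 4489 ≡ 1 (mod 102). ✓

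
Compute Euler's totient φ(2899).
φ is multiplicative, with φ(p^e) = p^e − p^(e−1). Factorise 2899 = 13 · 223. Then
  φ(2899) = (13 − 1) · (223 − 1) = 12 · 222 = 2664.

Final answer: φ(2899) = 2664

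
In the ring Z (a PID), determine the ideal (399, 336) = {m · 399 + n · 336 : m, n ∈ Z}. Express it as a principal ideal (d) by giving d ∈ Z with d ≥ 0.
In the PID Z, (a, b) is generated by gcd(a, b). Compute gcd(399, 336) with the extended Euclidean algorithm, tracking rows (r, s, t) with s·399 + t·336 = r:
  row A: (399, 1, 0)   [1·399 + 0·336 = 399]
  row B: (336, 0, 1)   [0·399 + 1·336 = 336]
  399 = 1·336 + 63   → row C = row A − 1·row B = (63, 1, −1)   [check: 1·399 − 1·336 = 63]
  336 = 5·63 + 21   → row D = row B − 5·row C = (21, −5, 6)   [check: −5·399 + 6·336 = 21]
  63 = 3·21 + 0   → remainder 0, stop. gcd = 21 (last nonzero row D).
So gcd(399, 336) = 21, with Bézout identity −5·399 + 6·336 = 21. Containment (⊇): the Bézout identity exhibits 21 as an element of (399, 336), giving (21) ⊆ (399, 336). Containment (⊆): since 21 | 399 and 21 | 336 (399 = 21·19, 336 = 21·16), every Z-linear combination of 399 and 336 is divisible by 21, so (399, 336) ⊆ (21). Therefore (399, 336) = (21), d = 21.

Final answer: (399, 336) = (21); d = 21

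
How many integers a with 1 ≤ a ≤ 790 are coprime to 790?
312

The number of a ∈ {1, ..., 790} with gcd(a, 790) = 1 is by definition Euler's totient φ(790). φ is multiplicative, with φ(p^e) = p^e − p^(e−1). Factorise 790 = 2 · 5 · 79. Then
  φ(790) = (2 − 1) · (5 − 1) · (79 − 1) = 1 · 4 · 78 = 312.
So there are 312 such integers.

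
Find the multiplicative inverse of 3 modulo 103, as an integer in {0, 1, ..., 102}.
3^(−1) ≡ 69 (mod 103)

Apply the extended Euclidean algorithm to (103, 3), tracking rows (r, s, t) with s·103 + t·3 = r. Each division r_prev = q·r_cur + r_new produces the new row as (previous row) − q·(current row):
  row A: (103, 1, 0)   [1·103 + 0·3 = 103]
  row B: (3, 0, 1)   [0·103 + 1·3 = 3]
  103 = 34·3 + 1   → row C = row A − 34·row B = (1, 1, −34)   [check: 1·103 − 34·3 = 1]
  3 = 3·1 + 0   → remainder 0, stop. gcd = 1 (last nonzero row C).
The gcd is 1, so 3 is invertible mod 103. The last nonzero row gives 1·103 − 34·3 = 1, so t = −34. So 3^(−1) ≡ −34 ≡ 69 (mod 103). Verify: 3 · 69 = 207 ≡ 1 (mod 103). ✓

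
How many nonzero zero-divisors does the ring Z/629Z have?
Z/629Z has 52 nonzero zero-divisors

In Z/629Z each nonzero element is either a unit (gcd with 629 is 1) or a zero-divisor (gcd > 1). The number of units is φ(629): factorise 629 = 17 · 37, so φ(629) = (17 − 1) · (37 − 1) = 16 · 36 = 576. The nonzero elements number 629 − 1 = 628. Hence the nonzero zero-divisors number 628 − 576 = 52.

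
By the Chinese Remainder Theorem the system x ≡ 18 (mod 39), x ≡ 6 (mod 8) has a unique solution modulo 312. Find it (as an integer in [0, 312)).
x ≡ 174 (mod 312); the representative in [0, 312) is 174

The moduli 39, 8 are pairwise coprime, so by the CRT there is a unique solution mod 39·8 = 312.
Solve by successive substitution. Start with x ≡ 18 (mod 39).
  Combine with x ≡ 6 (mod 8): write x = 18 + 39·t and require 18 + 39·t ≡ 6 (mod 8), i.e. 39·t ≡ 6 − 18 ≡ 4 (mod 8). Since 39^(−1) ≡ 7 (mod 8) (39 ≡ 7 (mod 8)), t ≡ 7·4 ≡ 4 (mod 8). So x ≡ 18 + 39·4 = 174 (mod 312).
Unique solution in [0, 312): x = 174.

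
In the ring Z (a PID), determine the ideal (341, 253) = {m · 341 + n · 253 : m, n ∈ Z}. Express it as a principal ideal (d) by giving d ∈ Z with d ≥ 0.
(341, 253) = (11); d = 11

In the PID Z, (a, b) is generated by gcd(a, b). Compute gcd(341, 253) with the extended Euclidean algorithm, tracking rows (r, s, t) with s·341 + t·253 = r:
  row A: (341, 1, 0)   [1·341 + 0·253 = 341]
  row B: (253, 0, 1)   [0·341 + 1·253 = 253]
  341 = 1·253 + 88   → row C = row A − 1·row B = (88, 1, −1)   [check: 1·341 − 1·253 = 88]
  253 = 2·88 + 77   → row D = row B − 2·row C = (77, −2, 3)   [check: −2·341 + 3·253 = 77]
  88 = 1·77 + 11   → row E = row C − 1·row D = (11, 3, −4)   [check: 3·341 − 4·253 = 11]
  77 = 7·11 + 0   → remainder 0, stop. gcd = 11 (last nonzero row E).
So gcd(341, 253) = 11, with Bézout identity 3·341 − 4·253 = 11. Containment (⊇): the Bézout identity exhibits 11 as an element of (341, 253), giving (11) ⊆ (341, 253). Containment (⊆): since 11 | 341 and 11 | 253 (341 = 11·31, 253 = 11·23), every Z-linear combination of 341 and 253 is divisible by 11, so (341, 253) ⊆ (11). Therefore (341, 253) = (11), d = 11.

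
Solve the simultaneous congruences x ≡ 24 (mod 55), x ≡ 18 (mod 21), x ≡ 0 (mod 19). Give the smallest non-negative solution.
x ≡ 3819 (mod 21945); the representative in [0, 21945) is 3819

The moduli 55, 21, 19 are pairwise coprime, so by the CRT there is a unique solution mod 55·21·19 = 21945.
Solve by successive substitution. Start with x ≡ 24 (mod 55).
  Combine with x ≡ 18 (mod 21): write x = 24 + 55·t and require 24 + 55·t ≡ 18 (mod 21), i.e. 55·t ≡ 18 − 24 ≡ 15 (mod 21). Since 55^(−1) ≡ 13 (mod 21) (55 ≡ 13 (mod 21)), t ≡ 13·15 ≡ 6 (mod 21). So x ≡ 24 + 55·6 = 354 (mod 1155).
  Combine with x ≡ 0 (mod 19): write x = 354 + 1155·t and require 354 + 1155·t ≡ 0 (mod 19), i.e. 1155·t ≡ 0 − 354 ≡ 7 (mod 19). Since 1155^(−1) ≡ 14 (mod 19) (1155 ≡ 15 (mod 19)), t ≡ 14·7 ≡ 3 (mod 19). So x ≡ 354 + 1155·3 = 3819 (mod 21945).
Unique solution in [0, 21945): x = 3819.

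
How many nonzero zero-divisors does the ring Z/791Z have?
Z/791Z has 118 nonzero zero-divisors

In Z/791Z each nonzero element is either a unit (gcd with 791 is 1) or a zero-divisor (gcd > 1). The number of units is φ(791): factorise 791 = 7 · 113, so φ(791) = (7 − 1) · (113 − 1) = 6 · 112 = 672. The nonzero elements number 791 − 1 = 790. Hence the nonzero zero-divisors number 790 − 672 = 118.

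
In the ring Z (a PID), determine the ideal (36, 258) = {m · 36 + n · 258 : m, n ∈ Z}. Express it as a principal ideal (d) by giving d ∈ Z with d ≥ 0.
In the PID Z, (a, b) is generated by gcd(a, b). Compute gcd(258, 36) with the extended Euclidean algorithm, tracking rows (r, s, t) with s·258 + t·36 = r:
  row A: (258, 1, 0)   [1·258 + 0·36 = 258]
  row B: (36, 0, 1)   [0·258 + 1·36 = 36]
  258 = 7·36 + 6   → row C = row A − 7·row B = (6, 1, −7)   [check: 1·258 − 7·36 = 6]
  36 = 6·6 + 0   → remainder 0, stop. gcd = 6 (last nonzero row C).
So gcd(36, 258) = 6, with Bézout identity 1·258 − 7·36 = 6. Containment (⊇): the Bézout identity exhibits 6 as an element of (36, 258), giving (6) ⊆ (36, 258). Containment (⊆): since 6 | 36 and 6 | 258 (36 = 6·6, 258 = 6·43), every Z-linear combination of 36 and 258 is divisible by 6, so (36, 258) ⊆ (6). Therefore (36, 258) = (6), d = 6.

Final answer: (36, 258) = (6); d = 6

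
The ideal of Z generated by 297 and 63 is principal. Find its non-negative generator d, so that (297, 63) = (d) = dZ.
In the PID Z, (a, b) is generated by gcd(a, b). Compute gcd(297, 63) with the extended Euclidean algorithm, tracking rows (r, s, t) with s·297 + t·63 = r:
  row A: (297, 1, 0)   [1·297 + 0·63 = 297]
  row B: (63, 0, 1)   [0·297 + 1·63 = 63]
  297 = 4·63 + 45   → row C = row A − 4·row B = (45, 1, −4)   [check: 1·297 − 4·63 = 45]
  63 = 1·45 + 18   → row D = row B − 1·row C = (18, −1, 5)   [check: −1·297 + 5·63 = 18]
  45 = 2·18 + 9   → row E = row C − 2·row D = (9, 3, −14)   [check: 3·297 − 14·63 = 9]
  18 = 2·9 + 0   → remainder 0, stop. gcd = 9 (last nonzero row E).
So gcd(297, 63) = 9, with Bézout identity 3·297 − 14·63 = 9. Containment (⊇): the Bézout identity exhibits 9 as an element of (297, 63), giving (9) ⊆ (297, 63). Containment (⊆): since 9 | 297 and 9 | 63 (297 = 9·33, 63 = 9·7), every Z-linear combination of 297 and 63 is divisible by 9, so (297, 63) ⊆ (9). Therefore (297, 63) = (9), d = 9.

Final answer: (297, 63) = (9); d = 9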